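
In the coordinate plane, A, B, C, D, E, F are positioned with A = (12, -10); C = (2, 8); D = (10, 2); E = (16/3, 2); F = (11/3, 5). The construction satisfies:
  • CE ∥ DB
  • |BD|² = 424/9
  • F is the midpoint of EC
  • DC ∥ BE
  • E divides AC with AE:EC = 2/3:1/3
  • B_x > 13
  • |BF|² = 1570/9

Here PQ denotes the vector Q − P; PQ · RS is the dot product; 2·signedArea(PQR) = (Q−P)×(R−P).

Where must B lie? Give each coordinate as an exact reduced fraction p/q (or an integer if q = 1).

1. B_x = 40/3  [DC ∥ BE ∩ CE ∥ DB]
2. B_y = -4  [DC ∥ BE ∩ CE ∥ DB]
   → B = (40/3, -4)

B = (40/3, -4)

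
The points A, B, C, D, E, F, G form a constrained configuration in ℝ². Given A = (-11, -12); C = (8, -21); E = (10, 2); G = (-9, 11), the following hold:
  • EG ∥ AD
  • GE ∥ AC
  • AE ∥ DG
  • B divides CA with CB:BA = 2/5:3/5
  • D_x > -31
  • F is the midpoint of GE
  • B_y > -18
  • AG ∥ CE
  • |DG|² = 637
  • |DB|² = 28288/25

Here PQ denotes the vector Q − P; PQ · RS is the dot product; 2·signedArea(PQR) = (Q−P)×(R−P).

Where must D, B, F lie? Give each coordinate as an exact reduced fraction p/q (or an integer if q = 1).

B = (2/5, -87/5)
D = (-30, -3)
F = (1/2, 13/2)

1. D_x = -30  [AE ∥ DG ∩ EG ∥ AD]
2. D_y = -3  [AE ∥ DG ∩ EG ∥ AD]
   → D = (-30, -3)
3. B_x = 2/5  [B divides CA with CB:BA = 2/5:3/5]
4. B_y = -87/5  [B divides CA with CB:BA = 2/5:3/5]
   → B = (2/5, -87/5)
5. F_x = 1/2  [F is the midpoint of GE]
6. F_y = 13/2  [F is the midpoint of GE]
   → F = (1/2, 13/2)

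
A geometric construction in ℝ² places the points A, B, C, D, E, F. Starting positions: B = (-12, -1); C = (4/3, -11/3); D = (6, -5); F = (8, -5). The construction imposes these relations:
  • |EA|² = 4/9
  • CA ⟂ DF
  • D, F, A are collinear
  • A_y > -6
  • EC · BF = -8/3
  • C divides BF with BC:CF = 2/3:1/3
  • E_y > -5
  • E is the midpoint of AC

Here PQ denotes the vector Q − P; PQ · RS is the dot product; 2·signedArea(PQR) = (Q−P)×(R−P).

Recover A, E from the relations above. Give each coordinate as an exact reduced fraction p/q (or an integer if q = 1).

A = (4/3, -5)
E = (4/3, -13/3)

1. A_x = 4/3  [D, F, A are collinear ∩ CA ⟂ DF]
2. A_y = -5  [D, F, A are collinear ∩ CA ⟂ DF]
   → A = (4/3, -5)
3. E_x = 4/3  [E is the midpoint of AC]
4. E_y = -13/3  [E is the midpoint of AC]
   → E = (4/3, -13/3)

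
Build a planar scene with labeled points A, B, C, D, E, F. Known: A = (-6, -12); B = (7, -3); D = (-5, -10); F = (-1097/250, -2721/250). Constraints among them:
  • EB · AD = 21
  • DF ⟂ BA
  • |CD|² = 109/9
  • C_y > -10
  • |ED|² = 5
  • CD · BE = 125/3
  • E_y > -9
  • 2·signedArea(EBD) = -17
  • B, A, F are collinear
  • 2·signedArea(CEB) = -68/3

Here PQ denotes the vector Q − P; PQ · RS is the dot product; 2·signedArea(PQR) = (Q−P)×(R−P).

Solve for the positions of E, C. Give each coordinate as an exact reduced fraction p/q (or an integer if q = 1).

1. E_x = -4  [2·signedArea(EBD) = -17 ∩ EB · AD = 21]
2. E_y = -8  [2·signedArea(EBD) = -17 ∩ EB · AD = 21]
   → E = (-4, -8)
3. C_x = -5/3  [2·signedArea(CEB) = -68/3 ∩ CD · BE = 125/3]
4. C_y = -9  [2·signedArea(CEB) = -68/3 ∩ CD · BE = 125/3]
   → C = (-5/3, -9)

C = (-5/3, -9)
E = (-4, -8)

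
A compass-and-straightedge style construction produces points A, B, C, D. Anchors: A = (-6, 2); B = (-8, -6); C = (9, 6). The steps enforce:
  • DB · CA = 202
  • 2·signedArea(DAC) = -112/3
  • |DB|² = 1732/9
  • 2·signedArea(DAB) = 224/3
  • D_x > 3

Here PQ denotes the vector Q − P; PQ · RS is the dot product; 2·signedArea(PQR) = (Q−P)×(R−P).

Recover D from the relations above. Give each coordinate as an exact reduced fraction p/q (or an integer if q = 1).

1. D_x = 10/3  [2·signedArea(DAB) = 224/3 ∩ 2·signedArea(DAC) = -112/3]
2. D_y = 2  [2·signedArea(DAB) = 224/3 ∩ 2·signedArea(DAC) = -112/3]
   → D = (10/3, 2)

D = (10/3, 2)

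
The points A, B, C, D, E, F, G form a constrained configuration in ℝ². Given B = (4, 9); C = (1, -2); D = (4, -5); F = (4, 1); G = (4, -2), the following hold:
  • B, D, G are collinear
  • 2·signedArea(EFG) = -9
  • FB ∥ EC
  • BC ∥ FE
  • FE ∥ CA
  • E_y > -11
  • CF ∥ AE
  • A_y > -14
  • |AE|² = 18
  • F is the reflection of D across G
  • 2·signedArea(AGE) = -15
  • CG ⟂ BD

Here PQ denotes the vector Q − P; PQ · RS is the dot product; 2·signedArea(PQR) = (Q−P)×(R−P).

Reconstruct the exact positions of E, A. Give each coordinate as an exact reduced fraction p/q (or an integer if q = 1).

1. E_x = 1  [FB ∥ EC ∩ BC ∥ FE]
2. E_y = -10  [FB ∥ EC ∩ BC ∥ FE]
   → E = (1, -10)
3. A_x = -2  [CF ∥ AE ∩ FE ∥ CA]
4. A_y = -13  [CF ∥ AE ∩ FE ∥ CA]
   → A = (-2, -13)

A = (-2, -13)
E = (1, -10)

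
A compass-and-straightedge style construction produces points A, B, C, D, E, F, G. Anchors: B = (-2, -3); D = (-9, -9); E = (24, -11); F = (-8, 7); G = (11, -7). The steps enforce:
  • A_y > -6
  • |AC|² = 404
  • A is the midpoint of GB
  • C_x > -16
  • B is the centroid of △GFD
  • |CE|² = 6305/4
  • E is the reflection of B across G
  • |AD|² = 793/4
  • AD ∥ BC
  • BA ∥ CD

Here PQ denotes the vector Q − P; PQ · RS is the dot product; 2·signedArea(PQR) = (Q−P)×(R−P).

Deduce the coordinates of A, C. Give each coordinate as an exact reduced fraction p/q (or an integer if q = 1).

A = (9/2, -5)
C = (-31/2, -7)

1. A_x = 9/2  [A is the midpoint of GB]
2. A_y = -5  [A is the midpoint of GB]
   → A = (9/2, -5)
3. C_x = -31/2  [BA ∥ CD ∩ AD ∥ BC]
4. C_y = -7  [BA ∥ CD ∩ AD ∥ BC]
   → C = (-31/2, -7)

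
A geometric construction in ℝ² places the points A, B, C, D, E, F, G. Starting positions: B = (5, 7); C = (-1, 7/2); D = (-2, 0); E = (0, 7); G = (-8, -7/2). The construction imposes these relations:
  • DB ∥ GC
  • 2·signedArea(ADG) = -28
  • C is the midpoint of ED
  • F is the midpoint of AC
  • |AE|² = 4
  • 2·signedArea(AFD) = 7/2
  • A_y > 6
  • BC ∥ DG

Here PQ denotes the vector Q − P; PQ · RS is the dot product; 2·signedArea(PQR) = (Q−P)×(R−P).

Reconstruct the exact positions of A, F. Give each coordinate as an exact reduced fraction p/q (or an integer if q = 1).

1. A_x = 2  [line 7/2·x + -6·y + 35 = 0 ∩ |AE|² = 4]
2. A_y = 7  [line 7/2·x + -6·y + 35 = 0 ∩ |AE|² = 4]
   → A = (2, 7)
3. F_x = 1/2  [2·signedArea(AFD) = 7/2 ∩ F is the midpoint of AC]
4. F_y = 21/4  [2·signedArea(AFD) = 7/2 ∩ F is the midpoint of AC]
   → F = (1/2, 21/4)

A = (2, 7)
F = (1/2, 21/4)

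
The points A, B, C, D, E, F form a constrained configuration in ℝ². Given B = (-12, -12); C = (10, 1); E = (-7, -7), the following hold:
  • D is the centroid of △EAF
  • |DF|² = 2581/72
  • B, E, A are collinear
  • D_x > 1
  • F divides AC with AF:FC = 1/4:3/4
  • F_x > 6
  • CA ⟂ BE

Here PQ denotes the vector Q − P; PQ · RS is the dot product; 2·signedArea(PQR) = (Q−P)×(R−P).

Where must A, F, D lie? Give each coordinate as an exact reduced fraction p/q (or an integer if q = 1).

A = (11/2, 11/2)
D = (41/24, 23/24)
F = (53/8, 35/8)

1. A_x = 11/2  [B, E, A are collinear ∩ CA ⟂ BE]
2. A_y = 11/2  [B, E, A are collinear ∩ CA ⟂ BE]
   → A = (11/2, 11/2)
3. F_x = 53/8  [F divides AC with AF:FC = 1/4:3/4]
4. F_y = 35/8  [F divides AC with AF:FC = 1/4:3/4]
   → F = (53/8, 35/8)
5. D_x = 41/24  [D is the centroid of △EAF]
6. D_y = 23/24  [D is the centroid of △EAF]
   → D = (41/24, 23/24)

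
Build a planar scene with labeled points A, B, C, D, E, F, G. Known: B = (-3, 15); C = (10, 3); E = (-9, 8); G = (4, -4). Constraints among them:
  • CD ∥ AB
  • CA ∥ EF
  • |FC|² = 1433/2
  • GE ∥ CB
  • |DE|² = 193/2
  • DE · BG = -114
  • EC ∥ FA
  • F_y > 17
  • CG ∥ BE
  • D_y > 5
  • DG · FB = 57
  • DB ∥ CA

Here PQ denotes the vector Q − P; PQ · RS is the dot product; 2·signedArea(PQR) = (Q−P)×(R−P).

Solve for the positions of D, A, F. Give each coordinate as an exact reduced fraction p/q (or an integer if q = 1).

1. D_x = 1/2  [line -7·x + 19·y + -101 = 0 ∩ |DE|² = 193/2]
2. D_y = 11/2  [line -7·x + 19·y + -101 = 0 ∩ |DE|² = 193/2]
   → D = (1/2, 11/2)
3. A_x = 13/2  [CD ∥ AB ∩ DB ∥ CA]
4. A_y = 25/2  [CD ∥ AB ∩ DB ∥ CA]
   → A = (13/2, 25/2)
5. F_x = -25/2  [DG · FB = 57 ∩ EC ∥ FA]
6. F_y = 35/2  [DG · FB = 57 ∩ EC ∥ FA]
   → F = (-25/2, 35/2)

A = (13/2, 25/2)
D = (1/2, 11/2)
F = (-25/2, 35/2)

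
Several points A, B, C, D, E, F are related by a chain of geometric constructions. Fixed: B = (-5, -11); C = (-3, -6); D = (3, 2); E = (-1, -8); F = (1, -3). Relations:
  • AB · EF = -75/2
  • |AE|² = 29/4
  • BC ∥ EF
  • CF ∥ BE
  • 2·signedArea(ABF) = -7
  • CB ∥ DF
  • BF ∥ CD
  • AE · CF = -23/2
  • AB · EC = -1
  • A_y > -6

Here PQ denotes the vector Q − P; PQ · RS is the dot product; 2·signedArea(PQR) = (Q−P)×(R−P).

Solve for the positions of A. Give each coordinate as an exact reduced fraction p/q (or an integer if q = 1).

1. A_x = 0  [AE · CF = -23/2 ∩ AB · EC = -1]
2. A_y = -11/2  [AE · CF = -23/2 ∩ AB · EC = -1]
   → A = (0, -11/2)

A = (0, -11/2)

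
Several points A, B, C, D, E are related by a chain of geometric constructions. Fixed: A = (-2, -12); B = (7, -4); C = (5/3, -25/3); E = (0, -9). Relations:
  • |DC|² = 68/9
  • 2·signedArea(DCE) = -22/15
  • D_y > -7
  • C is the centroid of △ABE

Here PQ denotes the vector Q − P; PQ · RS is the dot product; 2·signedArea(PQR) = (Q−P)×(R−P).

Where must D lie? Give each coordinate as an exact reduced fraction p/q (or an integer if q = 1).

D = (19/5, -33/5)

1. D_x = 19/5  [line 2/3·x + -5/3·y + -203/15 = 0 ∩ |DC|² = 68/9]
2. D_y = -33/5  [line 2/3·x + -5/3·y + -203/15 = 0 ∩ |DC|² = 68/9]
   → D = (19/5, -33/5)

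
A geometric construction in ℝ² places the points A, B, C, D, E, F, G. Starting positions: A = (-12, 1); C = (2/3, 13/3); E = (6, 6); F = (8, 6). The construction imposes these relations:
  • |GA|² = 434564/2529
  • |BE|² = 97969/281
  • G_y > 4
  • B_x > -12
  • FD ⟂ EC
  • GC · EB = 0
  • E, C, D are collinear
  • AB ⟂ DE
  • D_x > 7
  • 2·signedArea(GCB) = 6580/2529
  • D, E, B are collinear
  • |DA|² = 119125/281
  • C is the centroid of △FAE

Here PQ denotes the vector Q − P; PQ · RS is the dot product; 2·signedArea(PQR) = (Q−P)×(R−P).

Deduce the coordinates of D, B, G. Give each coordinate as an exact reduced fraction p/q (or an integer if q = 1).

B = (-3322/281, 121/281)
D = (2198/281, 1846/281)
G = (204/281, 3493/843)

1. D_x = 2198/281  [E, C, D are collinear ∩ FD ⟂ EC]
2. D_y = 1846/281  [E, C, D are collinear ∩ FD ⟂ EC]
   → D = (2198/281, 1846/281)
3. B_x = -3322/281  [D, E, B are collinear ∩ AB ⟂ DE]
4. B_y = 121/281  [D, E, B are collinear ∩ AB ⟂ DE]
   → B = (-3322/281, 121/281)
5. G_x = 204/281  [GC · EB = 0 ∩ 2·signedArea(GCB) = 6580/2529]
6. G_y = 3493/843  [GC · EB = 0 ∩ 2·signedArea(GCB) = 6580/2529]
   → G = (204/281, 3493/843)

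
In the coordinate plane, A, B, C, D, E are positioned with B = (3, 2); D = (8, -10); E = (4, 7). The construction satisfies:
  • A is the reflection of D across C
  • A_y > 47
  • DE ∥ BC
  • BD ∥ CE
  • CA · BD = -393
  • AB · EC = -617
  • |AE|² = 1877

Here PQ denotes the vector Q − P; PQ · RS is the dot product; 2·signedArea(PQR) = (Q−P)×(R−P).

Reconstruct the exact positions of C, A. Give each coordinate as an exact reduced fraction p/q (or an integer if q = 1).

1. C_x = -1  [BD ∥ CE ∩ DE ∥ BC]
2. C_y = 19  [BD ∥ CE ∩ DE ∥ BC]
   → C = (-1, 19)
3. A_x = -10  [A is the reflection of D across C]
4. A_y = 48  [A is the reflection of D across C]
   → A = (-10, 48)

A = (-10, 48)
C = (-1, 19)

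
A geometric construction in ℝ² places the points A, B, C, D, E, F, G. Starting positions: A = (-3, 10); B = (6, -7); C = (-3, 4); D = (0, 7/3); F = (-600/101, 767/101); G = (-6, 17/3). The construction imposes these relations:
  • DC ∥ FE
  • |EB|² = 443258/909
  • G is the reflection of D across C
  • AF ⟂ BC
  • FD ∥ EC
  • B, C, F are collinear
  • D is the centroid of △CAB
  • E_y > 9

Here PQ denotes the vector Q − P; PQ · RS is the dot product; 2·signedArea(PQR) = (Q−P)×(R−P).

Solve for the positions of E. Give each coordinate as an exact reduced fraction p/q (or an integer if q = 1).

1. E_x = -903/101  [FD ∥ EC ∩ DC ∥ FE]
2. E_y = 2806/303  [FD ∥ EC ∩ DC ∥ FE]
   → E = (-903/101, 2806/303)

E = (-903/101, 2806/303)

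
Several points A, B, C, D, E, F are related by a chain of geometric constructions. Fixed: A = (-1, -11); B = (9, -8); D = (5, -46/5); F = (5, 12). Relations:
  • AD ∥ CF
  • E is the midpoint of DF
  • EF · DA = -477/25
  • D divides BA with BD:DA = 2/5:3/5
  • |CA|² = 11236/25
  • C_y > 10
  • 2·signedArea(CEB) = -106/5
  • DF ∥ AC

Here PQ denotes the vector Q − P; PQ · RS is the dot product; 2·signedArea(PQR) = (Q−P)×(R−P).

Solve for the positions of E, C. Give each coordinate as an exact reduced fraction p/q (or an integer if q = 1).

1. E_x = 5  [E is the midpoint of DF]
2. E_y = 7/5  [E is the midpoint of DF]
   → E = (5, 7/5)
3. C_x = -1  [AD ∥ CF ∩ DF ∥ AC]
4. C_y = 51/5  [AD ∥ CF ∩ DF ∥ AC]
   → C = (-1, 51/5)

C = (-1, 51/5)
E = (5, 7/5)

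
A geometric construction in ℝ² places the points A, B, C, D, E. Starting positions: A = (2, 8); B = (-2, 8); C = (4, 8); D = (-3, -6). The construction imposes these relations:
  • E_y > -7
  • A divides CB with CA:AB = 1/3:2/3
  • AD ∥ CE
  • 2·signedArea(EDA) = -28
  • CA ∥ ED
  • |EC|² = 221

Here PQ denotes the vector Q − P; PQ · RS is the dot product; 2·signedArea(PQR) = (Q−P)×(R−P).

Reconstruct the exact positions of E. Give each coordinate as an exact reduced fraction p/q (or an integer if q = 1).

E = (-1, -6)

1. E_x = -1  [CA ∥ ED ∩ AD ∥ CE]
2. E_y = -6  [CA ∥ ED ∩ AD ∥ CE]
   → E = (-1, -6)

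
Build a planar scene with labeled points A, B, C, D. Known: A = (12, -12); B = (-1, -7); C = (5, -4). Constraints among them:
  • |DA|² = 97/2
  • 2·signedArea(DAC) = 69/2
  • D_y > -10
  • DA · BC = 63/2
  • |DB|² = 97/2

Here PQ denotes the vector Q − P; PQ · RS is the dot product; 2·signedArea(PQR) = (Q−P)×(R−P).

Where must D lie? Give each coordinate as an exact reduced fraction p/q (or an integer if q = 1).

1. D_x = 11/2  [2·signedArea(DAC) = 69/2 ∩ DA · BC = 63/2]
2. D_y = -19/2  [2·signedArea(DAC) = 69/2 ∩ DA · BC = 63/2]
   → D = (11/2, -19/2)

D = (11/2, -19/2)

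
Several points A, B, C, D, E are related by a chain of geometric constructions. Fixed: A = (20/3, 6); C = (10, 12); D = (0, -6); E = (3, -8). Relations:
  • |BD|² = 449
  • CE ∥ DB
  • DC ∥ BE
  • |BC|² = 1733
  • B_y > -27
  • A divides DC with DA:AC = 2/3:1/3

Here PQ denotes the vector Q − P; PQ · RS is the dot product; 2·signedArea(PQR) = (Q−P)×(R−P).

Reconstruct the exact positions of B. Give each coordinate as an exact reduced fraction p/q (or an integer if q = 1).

B = (-7, -26)

1. B_x = -7  [DC ∥ BE ∩ CE ∥ DB]
2. B_y = -26  [DC ∥ BE ∩ CE ∥ DB]
   → B = (-7, -26)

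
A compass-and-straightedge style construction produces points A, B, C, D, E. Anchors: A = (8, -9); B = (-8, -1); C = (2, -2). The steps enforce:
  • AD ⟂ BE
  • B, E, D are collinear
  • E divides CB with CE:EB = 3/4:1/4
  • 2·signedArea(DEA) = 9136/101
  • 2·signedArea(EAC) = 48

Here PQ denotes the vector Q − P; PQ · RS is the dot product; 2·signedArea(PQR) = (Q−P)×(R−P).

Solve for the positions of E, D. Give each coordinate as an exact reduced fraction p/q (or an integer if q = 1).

1. E_x = -11/2  [E divides CB with CE:EB = 3/4:1/4]
2. E_y = -5/4  [E divides CB with CE:EB = 3/4:1/4]
   → E = (-11/2, -5/4)
3. D_x = 872/101  [B, E, D are collinear ∩ AD ⟂ BE]
4. D_y = -269/101  [B, E, D are collinear ∩ AD ⟂ BE]
   → D = (872/101, -269/101)

D = (872/101, -269/101)
E = (-11/2, -5/4)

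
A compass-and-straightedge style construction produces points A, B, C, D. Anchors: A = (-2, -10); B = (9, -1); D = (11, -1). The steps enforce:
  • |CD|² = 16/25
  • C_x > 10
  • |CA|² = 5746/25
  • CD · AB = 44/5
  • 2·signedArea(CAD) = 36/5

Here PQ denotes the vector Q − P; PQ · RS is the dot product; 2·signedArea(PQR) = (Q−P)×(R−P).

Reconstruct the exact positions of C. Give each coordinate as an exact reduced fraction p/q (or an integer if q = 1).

C = (51/5, -1)

1. C_x = 51/5  [CD · AB = 44/5 ∩ 2·signedArea(CAD) = 36/5]
2. C_y = -1  [CD · AB = 44/5 ∩ 2·signedArea(CAD) = 36/5]
   → C = (51/5, -1)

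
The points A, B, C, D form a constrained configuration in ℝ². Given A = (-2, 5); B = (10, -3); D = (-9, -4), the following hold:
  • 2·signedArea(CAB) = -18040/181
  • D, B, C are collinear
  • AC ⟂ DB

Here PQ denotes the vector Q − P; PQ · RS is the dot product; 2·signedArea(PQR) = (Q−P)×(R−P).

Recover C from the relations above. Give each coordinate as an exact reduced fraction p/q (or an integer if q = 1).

C = (-280/181, -653/181)

1. C_x = -280/181  [D, B, C are collinear ∩ AC ⟂ DB]
2. C_y = -653/181  [D, B, C are collinear ∩ AC ⟂ DB]
   → C = (-280/181, -653/181)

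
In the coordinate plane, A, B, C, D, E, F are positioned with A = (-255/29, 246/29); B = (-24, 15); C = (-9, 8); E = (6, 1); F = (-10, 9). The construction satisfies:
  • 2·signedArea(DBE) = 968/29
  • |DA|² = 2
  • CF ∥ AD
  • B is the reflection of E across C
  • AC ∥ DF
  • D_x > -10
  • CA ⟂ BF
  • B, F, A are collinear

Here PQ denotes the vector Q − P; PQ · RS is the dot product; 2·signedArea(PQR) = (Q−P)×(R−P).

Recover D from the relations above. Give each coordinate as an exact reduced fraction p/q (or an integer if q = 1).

D = (-284/29, 275/29)

1. D_x = -284/29  [AC ∥ DF ∩ CF ∥ AD]
2. D_y = 275/29  [AC ∥ DF ∩ CF ∥ AD]
   → D = (-284/29, 275/29)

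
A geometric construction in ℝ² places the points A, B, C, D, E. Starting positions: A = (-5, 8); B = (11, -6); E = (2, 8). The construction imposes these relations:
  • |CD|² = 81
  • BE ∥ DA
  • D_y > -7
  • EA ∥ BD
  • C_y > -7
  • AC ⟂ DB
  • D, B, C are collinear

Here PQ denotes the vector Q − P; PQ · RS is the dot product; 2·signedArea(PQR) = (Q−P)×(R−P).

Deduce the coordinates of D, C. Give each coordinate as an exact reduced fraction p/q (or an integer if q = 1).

1. D_x = 4  [BE ∥ DA ∩ EA ∥ BD]
2. D_y = -6  [BE ∥ DA ∩ EA ∥ BD]
   → D = (4, -6)
3. C_x = -5  [D, B, C are collinear ∩ AC ⟂ DB]
4. C_y = -6  [D, B, C are collinear ∩ AC ⟂ DB]
   → C = (-5, -6)

C = (-5, -6)
D = (4, -6)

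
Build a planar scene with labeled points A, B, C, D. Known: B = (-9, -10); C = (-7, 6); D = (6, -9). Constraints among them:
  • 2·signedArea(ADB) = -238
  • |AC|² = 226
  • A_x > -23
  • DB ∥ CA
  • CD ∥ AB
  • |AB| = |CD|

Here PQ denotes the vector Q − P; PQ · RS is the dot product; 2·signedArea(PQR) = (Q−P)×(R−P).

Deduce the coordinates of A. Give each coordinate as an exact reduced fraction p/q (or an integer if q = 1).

1. A_x = -22  [CD ∥ AB ∩ DB ∥ CA]
2. A_y = 5  [CD ∥ AB ∩ DB ∥ CA]
   → A = (-22, 5)

A = (-22, 5)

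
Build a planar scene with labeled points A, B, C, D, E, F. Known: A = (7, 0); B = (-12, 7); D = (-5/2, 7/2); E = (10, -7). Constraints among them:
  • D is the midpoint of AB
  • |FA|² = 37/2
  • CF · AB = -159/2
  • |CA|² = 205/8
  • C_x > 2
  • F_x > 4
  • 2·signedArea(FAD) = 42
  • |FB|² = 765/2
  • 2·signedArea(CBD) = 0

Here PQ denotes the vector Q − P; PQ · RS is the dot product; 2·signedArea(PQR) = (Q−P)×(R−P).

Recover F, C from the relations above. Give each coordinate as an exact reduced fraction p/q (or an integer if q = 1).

C = (9/4, 7/4)
F = (9/2, -7/2)

1. F_x = 9/2  [line -7/2·x + -19/2·y + -35/2 = 0 ∩ |FB|² = 765/2]
2. F_y = -7/2  [line -7/2·x + -19/2·y + -35/2 = 0 ∩ |FB|² = 765/2]
   → F = (9/2, -7/2)
3. C_x = 9/4  [2·signedArea(CBD) = 0 ∩ CF · AB = -159/2]
4. C_y = 7/4  [2·signedArea(CBD) = 0 ∩ CF · AB = -159/2]
   → C = (9/4, 7/4)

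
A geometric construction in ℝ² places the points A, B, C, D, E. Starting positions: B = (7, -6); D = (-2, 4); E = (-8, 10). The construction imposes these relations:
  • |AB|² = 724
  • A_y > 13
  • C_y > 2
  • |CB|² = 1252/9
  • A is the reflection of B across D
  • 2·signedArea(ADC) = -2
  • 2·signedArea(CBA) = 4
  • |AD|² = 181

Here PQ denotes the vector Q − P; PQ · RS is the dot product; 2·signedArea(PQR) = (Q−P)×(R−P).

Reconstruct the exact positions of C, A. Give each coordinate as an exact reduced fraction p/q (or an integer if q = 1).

1. A_x = -11  [A is the reflection of B across D]
2. A_y = 14  [A is the reflection of B across D]
   → A = (-11, 14)
3. C_x = -1  [line -20·x + -18·y + 28 = 0 ∩ |CB|² = 1252/9]
4. C_y = 8/3  [line -20·x + -18·y + 28 = 0 ∩ |CB|² = 1252/9]
   → C = (-1, 8/3)

A = (-11, 14)
C = (-1, 8/3)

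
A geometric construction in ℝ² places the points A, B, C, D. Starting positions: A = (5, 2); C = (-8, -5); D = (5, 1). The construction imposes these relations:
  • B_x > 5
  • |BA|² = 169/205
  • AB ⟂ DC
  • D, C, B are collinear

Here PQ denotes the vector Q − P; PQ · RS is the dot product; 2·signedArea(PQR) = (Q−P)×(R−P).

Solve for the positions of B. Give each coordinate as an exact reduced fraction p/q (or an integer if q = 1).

B = (1103/205, 241/205)

1. B_x = 1103/205  [D, C, B are collinear ∩ AB ⟂ DC]
2. B_y = 241/205  [D, C, B are collinear ∩ AB ⟂ DC]
   → B = (1103/205, 241/205)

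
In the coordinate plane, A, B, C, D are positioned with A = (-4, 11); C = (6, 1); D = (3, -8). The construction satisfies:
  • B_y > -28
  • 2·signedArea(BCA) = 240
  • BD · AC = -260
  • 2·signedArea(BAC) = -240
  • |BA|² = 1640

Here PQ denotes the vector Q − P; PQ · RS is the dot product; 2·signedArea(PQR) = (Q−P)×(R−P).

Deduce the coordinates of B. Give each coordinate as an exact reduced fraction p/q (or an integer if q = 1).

B = (10, -27)

1. B_x = 10  [BD · AC = -260 ∩ 2·signedArea(BCA) = 240]
2. B_y = -27  [BD · AC = -260 ∩ 2·signedArea(BCA) = 240]
   → B = (10, -27)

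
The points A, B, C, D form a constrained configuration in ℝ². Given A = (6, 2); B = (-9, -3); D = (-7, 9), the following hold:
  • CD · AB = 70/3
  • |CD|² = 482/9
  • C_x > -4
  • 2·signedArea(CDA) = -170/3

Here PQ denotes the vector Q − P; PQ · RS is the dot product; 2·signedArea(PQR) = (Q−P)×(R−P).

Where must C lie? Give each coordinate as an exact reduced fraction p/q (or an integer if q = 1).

C = (-10/3, 8/3)

1. C_x = -10/3  [CD · AB = 70/3 ∩ 2·signedArea(CDA) = -170/3]
2. C_y = 8/3  [CD · AB = 70/3 ∩ 2·signedArea(CDA) = -170/3]
   → C = (-10/3, 8/3)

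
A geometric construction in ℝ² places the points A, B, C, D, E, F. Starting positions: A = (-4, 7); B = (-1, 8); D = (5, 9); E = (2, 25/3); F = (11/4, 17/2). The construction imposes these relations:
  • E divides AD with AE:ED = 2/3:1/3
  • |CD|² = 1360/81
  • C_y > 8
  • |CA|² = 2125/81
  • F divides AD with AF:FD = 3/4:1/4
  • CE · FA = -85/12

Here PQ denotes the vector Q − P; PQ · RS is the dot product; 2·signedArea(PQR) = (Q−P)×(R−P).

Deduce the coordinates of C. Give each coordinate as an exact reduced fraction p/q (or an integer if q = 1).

C = (1, 73/9)

1. C_x = 1  [line 27/4·x + 3/2·y + -227/12 = 0 ∩ |CA|² = 2125/81]
2. C_y = 73/9  [line 27/4·x + 3/2·y + -227/12 = 0 ∩ |CA|² = 2125/81]
   → C = (1, 73/9)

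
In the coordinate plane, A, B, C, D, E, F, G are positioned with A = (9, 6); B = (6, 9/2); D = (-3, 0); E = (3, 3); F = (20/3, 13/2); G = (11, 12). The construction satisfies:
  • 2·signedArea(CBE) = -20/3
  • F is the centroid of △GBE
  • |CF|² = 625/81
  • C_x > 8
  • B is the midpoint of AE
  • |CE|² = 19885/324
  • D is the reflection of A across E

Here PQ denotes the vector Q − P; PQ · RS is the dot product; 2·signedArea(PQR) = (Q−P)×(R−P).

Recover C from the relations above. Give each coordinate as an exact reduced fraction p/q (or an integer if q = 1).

C = (80/9, 49/6)

1. C_x = 80/9  [line 3/2·x + -3·y + 67/6 = 0 ∩ |CE|² = 19885/324]
2. C_y = 49/6  [line 3/2·x + -3·y + 67/6 = 0 ∩ |CE|² = 19885/324]
   → C = (80/9, 49/6)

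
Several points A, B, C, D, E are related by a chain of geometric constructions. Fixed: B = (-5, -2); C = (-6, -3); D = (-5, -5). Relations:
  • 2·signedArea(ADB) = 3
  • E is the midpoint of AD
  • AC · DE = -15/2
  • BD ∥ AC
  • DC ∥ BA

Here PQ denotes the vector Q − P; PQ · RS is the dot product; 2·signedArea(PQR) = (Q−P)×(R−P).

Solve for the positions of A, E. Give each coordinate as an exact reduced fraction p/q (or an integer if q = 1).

1. A_x = -6  [BD ∥ AC ∩ DC ∥ BA]
2. A_y = 0  [BD ∥ AC ∩ DC ∥ BA]
   → A = (-6, 0)
3. E_x = -11/2  [E is the midpoint of AD]
4. E_y = -5/2  [E is the midpoint of AD]
   → E = (-11/2, -5/2)

A = (-6, 0)
E = (-11/2, -5/2)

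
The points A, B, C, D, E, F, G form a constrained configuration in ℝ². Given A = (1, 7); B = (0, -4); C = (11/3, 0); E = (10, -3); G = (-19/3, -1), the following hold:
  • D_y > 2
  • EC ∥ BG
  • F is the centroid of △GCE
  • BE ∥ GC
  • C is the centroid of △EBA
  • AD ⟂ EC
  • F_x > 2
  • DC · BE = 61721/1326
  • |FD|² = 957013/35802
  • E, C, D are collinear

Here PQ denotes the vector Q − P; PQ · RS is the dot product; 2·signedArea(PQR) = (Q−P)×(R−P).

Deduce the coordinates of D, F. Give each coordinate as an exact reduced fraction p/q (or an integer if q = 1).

D = (-539/442, 1023/442)
F = (22/9, -4/3)

1. D_x = -539/442  [E, C, D are collinear ∩ AD ⟂ EC]
2. D_y = 1023/442  [E, C, D are collinear ∩ AD ⟂ EC]
   → D = (-539/442, 1023/442)
3. F_x = 22/9  [F is the centroid of △GCE]
4. F_y = -4/3  [F is the centroid of △GCE]
   → F = (22/9, -4/3)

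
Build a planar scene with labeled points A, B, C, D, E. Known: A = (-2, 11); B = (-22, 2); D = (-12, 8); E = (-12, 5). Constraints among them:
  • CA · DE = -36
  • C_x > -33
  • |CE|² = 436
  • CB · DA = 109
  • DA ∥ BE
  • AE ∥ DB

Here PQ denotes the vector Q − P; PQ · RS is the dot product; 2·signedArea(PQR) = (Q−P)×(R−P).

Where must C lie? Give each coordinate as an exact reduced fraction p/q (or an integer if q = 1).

C = (-32, -1)

1. C_x = -32  [CA · DE = -36 ∩ CB · DA = 109]
2. C_y = -1  [CA · DE = -36 ∩ CB · DA = 109]
   → C = (-32, -1)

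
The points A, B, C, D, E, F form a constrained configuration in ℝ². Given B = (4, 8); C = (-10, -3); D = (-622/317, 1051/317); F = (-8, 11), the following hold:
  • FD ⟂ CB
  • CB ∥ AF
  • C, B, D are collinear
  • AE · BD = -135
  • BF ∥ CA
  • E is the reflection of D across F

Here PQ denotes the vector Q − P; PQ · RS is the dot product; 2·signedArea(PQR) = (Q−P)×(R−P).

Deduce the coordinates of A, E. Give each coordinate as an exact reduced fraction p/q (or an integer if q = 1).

A = (-22, 0)
E = (-4450/317, 5923/317)

1. A_x = -22  [CB ∥ AF ∩ BF ∥ CA]
2. A_y = 0  [CB ∥ AF ∩ BF ∥ CA]
   → A = (-22, 0)
3. E_x = -4450/317  [E is the reflection of D across F]
4. E_y = 5923/317  [E is the reflection of D across F]
   → E = (-4450/317, 5923/317)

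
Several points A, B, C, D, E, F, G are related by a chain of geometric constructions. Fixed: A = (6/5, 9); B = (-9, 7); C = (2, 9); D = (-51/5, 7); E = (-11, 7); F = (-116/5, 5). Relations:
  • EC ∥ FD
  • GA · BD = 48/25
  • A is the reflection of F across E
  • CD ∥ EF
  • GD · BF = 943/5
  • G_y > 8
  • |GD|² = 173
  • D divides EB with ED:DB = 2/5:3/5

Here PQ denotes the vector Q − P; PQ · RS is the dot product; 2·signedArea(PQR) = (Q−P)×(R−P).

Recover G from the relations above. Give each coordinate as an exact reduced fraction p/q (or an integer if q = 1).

1. G_x = 14/5  [GA · BD = 48/25 ∩ GD · BF = 943/5]
2. G_y = 9  [GA · BD = 48/25 ∩ GD · BF = 943/5]
   → G = (14/5, 9)

G = (14/5, 9)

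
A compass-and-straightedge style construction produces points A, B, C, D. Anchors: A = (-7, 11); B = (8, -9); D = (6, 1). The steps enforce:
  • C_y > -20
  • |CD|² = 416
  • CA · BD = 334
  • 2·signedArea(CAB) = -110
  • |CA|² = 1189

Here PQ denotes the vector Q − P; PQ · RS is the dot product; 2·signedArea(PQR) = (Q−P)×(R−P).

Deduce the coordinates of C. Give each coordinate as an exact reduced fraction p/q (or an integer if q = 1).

C = (10, -19)

1. C_x = 10  [2·signedArea(CAB) = -110 ∩ CA · BD = 334]
2. C_y = -19  [2·signedArea(CAB) = -110 ∩ CA · BD = 334]
   → C = (10, -19)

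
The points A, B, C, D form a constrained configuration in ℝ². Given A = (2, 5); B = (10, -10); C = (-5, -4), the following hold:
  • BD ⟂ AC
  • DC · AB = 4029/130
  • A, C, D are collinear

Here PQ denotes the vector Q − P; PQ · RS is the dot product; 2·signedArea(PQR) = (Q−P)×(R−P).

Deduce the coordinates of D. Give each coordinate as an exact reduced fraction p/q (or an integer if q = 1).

D = (-293/130, -61/130)

1. D_x = -293/130  [A, C, D are collinear ∩ BD ⟂ AC]
2. D_y = -61/130  [A, C, D are collinear ∩ BD ⟂ AC]
   → D = (-293/130, -61/130)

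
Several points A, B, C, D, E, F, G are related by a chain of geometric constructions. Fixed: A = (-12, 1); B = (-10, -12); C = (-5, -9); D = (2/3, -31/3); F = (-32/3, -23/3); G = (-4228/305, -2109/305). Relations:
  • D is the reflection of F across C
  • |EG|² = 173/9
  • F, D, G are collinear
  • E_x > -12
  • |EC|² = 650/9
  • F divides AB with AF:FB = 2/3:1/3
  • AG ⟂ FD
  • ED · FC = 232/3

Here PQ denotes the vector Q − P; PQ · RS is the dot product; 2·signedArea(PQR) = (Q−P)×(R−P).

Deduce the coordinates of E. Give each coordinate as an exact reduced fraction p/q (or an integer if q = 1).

E = (-34/3, -10/3)

1. E_x = -34/3  [line -17/3·x + 4/3·y + -538/9 = 0 ∩ |EC|² = 650/9]
2. E_y = -10/3  [line -17/3·x + 4/3·y + -538/9 = 0 ∩ |EC|² = 650/9]
   → E = (-34/3, -10/3)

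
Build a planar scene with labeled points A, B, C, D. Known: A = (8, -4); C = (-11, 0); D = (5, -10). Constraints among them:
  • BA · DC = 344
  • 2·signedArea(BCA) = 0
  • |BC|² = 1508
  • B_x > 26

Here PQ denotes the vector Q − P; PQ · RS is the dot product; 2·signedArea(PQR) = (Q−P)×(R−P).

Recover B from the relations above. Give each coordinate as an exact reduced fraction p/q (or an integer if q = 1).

B = (27, -8)

1. B_x = 27  [2·signedArea(BCA) = 0 ∩ BA · DC = 344]
2. B_y = -8  [2·signedArea(BCA) = 0 ∩ BA · DC = 344]
   → B = (27, -8)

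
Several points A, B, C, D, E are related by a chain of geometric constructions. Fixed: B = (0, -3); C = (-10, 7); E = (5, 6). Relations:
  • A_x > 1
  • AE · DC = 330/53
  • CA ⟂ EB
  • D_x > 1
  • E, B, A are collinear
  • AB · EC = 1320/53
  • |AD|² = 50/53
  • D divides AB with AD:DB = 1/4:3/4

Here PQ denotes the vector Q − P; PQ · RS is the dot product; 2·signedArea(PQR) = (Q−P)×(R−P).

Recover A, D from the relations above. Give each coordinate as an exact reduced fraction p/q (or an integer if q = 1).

1. A_x = 100/53  [E, B, A are collinear ∩ CA ⟂ EB]
2. A_y = 21/53  [E, B, A are collinear ∩ CA ⟂ EB]
   → A = (100/53, 21/53)
3. D_x = 75/53  [D divides AB with AD:DB = 1/4:3/4]
4. D_y = -24/53  [D divides AB with AD:DB = 1/4:3/4]
   → D = (75/53, -24/53)

A = (100/53, 21/53)
D = (75/53, -24/53)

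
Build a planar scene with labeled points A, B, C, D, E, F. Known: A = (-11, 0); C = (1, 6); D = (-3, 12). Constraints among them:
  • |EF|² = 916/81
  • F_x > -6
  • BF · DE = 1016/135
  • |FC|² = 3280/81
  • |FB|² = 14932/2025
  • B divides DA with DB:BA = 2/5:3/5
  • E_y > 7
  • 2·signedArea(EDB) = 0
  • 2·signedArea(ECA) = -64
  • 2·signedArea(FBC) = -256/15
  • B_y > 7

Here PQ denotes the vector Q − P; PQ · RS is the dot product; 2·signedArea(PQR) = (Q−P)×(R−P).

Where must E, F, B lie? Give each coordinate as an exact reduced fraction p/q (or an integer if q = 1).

1. B_x = -31/5  [B divides DA with DB:BA = 2/5:3/5]
2. B_y = 36/5  [B divides DA with DB:BA = 2/5:3/5]
   → B = (-31/5, 36/5)
3. E_x = -17/3  [2·signedArea(EDB) = 0 ∩ 2·signedArea(ECA) = -64]
4. E_y = 8  [2·signedArea(EDB) = 0 ∩ 2·signedArea(ECA) = -64]
   → E = (-17/3, 8)
5. F_x = -47/9  [2·signedArea(FBC) = -256/15 ∩ BF · DE = 1016/135]
6. F_y = 14/3  [2·signedArea(FBC) = -256/15 ∩ BF · DE = 1016/135]
   → F = (-47/9, 14/3)

B = (-31/5, 36/5)
E = (-17/3, 8)
F = (-47/9, 14/3)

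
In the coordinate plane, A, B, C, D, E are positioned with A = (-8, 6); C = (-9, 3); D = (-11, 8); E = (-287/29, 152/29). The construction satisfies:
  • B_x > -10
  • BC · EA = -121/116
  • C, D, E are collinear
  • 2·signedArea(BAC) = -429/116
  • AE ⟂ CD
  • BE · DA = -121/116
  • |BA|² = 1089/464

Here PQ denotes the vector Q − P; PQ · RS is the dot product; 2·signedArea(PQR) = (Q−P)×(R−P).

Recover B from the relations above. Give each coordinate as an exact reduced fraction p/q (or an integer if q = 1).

1. B_x = -1093/116  [BC · EA = -121/116 ∩ 2·signedArea(BAC) = -429/116]
2. B_y = 315/58  [BC · EA = -121/116 ∩ 2·signedArea(BAC) = -429/116]
   → B = (-1093/116, 315/58)

B = (-1093/116, 315/58)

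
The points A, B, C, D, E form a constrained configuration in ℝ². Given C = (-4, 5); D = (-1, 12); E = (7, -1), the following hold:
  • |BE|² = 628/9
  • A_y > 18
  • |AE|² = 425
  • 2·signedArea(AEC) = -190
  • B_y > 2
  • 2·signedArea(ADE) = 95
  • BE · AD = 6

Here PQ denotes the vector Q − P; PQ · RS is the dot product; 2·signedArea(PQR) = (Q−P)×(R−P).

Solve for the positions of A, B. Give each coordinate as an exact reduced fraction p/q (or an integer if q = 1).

A = (2, 19)
B = (-1/3, 3)

1. A_x = 2  [2·signedArea(AEC) = -190 ∩ 2·signedArea(ADE) = 95]
2. A_y = 19  [2·signedArea(AEC) = -190 ∩ 2·signedArea(ADE) = 95]
   → A = (2, 19)
3. B_x = -1/3  [line 3·x + 7·y + -20 = 0 ∩ |BE|² = 628/9]
4. B_y = 3  [line 3·x + 7·y + -20 = 0 ∩ |BE|² = 628/9]
   → B = (-1/3, 3)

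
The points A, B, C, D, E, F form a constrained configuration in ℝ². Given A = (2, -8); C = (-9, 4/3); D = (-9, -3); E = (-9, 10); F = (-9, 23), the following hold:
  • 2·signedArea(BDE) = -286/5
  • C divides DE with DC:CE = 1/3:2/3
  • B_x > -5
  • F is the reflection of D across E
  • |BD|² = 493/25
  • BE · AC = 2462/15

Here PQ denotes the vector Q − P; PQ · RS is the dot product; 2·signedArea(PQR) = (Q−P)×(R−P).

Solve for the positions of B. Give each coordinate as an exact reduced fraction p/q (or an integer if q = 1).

B = (-23/5, -12/5)

1. B_x = -23/5  [BE · AC = 2462/15 ∩ 2·signedArea(BDE) = -286/5]
2. B_y = -12/5  [BE · AC = 2462/15 ∩ 2·signedArea(BDE) = -286/5]
   → B = (-23/5, -12/5)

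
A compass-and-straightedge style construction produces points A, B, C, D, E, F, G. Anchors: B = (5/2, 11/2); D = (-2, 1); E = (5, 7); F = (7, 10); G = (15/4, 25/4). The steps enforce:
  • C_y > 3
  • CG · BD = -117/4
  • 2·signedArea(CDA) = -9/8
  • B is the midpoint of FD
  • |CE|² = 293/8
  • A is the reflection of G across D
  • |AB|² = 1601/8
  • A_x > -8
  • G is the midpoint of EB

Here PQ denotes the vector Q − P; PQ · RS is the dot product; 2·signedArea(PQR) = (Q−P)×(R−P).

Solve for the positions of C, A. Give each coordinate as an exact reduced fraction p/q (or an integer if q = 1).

1. C_x = 1/4  [line 9/2·x + 9/2·y + -63/4 = 0 ∩ |CE|² = 293/8]
2. C_y = 13/4  [line 9/2·x + 9/2·y + -63/4 = 0 ∩ |CE|² = 293/8]
   → C = (1/4, 13/4)
3. A_x = -31/4  [A is the reflection of G across D]
4. A_y = -17/4  [A is the reflection of G across D]
   → A = (-31/4, -17/4)

A = (-31/4, -17/4)
C = (1/4, 13/4)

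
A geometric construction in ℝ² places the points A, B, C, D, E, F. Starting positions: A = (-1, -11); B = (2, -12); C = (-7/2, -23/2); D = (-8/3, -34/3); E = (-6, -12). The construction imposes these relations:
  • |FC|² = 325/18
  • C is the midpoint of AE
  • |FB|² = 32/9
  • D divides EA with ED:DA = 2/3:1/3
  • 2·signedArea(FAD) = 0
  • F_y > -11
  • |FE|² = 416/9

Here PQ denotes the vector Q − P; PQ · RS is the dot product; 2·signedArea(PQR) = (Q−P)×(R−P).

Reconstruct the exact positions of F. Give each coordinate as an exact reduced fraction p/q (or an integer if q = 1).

1. F_x = 2/3  [line 1/3·x + -5/3·y + -18 = 0 ∩ |FE|² = 416/9]
2. F_y = -32/3  [line 1/3·x + -5/3·y + -18 = 0 ∩ |FE|² = 416/9]
   → F = (2/3, -32/3)

F = (2/3, -32/3)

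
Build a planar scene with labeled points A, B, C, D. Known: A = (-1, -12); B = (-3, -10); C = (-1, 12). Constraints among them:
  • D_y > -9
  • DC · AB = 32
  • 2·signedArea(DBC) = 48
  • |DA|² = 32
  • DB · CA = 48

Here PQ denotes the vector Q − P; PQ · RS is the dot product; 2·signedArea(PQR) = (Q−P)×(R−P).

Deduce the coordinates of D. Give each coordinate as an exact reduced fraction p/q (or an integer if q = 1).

D = (-5, -8)

1. D_x = -5  [DB · CA = 48 ∩ DC · AB = 32]
2. D_y = -8  [DB · CA = 48 ∩ DC · AB = 32]
   → D = (-5, -8)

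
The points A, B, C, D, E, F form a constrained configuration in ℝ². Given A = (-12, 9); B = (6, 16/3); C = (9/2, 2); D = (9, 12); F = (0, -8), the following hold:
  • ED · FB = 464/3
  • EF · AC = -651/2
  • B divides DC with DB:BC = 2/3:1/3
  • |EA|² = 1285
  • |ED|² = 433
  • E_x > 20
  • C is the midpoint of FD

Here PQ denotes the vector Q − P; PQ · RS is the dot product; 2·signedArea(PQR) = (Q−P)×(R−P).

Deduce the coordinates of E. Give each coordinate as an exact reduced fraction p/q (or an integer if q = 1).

E = (21, -5)

1. E_x = 21  [ED · FB = 464/3 ∩ EF · AC = -651/2]
2. E_y = -5  [ED · FB = 464/3 ∩ EF · AC = -651/2]
   → E = (21, -5)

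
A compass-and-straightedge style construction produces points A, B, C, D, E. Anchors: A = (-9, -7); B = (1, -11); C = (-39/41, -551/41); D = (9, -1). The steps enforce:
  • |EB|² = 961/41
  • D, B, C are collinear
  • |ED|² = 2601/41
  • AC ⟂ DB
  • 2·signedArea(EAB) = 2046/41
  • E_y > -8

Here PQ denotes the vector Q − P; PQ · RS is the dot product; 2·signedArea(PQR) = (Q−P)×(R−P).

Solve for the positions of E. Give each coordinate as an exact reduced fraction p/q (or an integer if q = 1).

1. E_x = 165/41  [line 4·x + 10·y + 2300/41 = 0 ∩ |ED|² = 2601/41]
2. E_y = -296/41  [line 4·x + 10·y + 2300/41 = 0 ∩ |ED|² = 2601/41]
   → E = (165/41, -296/41)

E = (165/41, -296/41)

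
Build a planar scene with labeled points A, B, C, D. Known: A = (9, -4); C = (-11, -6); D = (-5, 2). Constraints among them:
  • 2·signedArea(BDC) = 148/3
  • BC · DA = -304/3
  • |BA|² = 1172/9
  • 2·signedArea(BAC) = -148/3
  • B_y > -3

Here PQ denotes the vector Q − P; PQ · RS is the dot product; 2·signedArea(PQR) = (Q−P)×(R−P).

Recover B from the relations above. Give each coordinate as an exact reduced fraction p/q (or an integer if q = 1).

1. B_x = -7/3  [BC · DA = -304/3 ∩ 2·signedArea(BAC) = -148/3]
2. B_y = -8/3  [BC · DA = -304/3 ∩ 2·signedArea(BAC) = -148/3]
   → B = (-7/3, -8/3)

B = (-7/3, -8/3)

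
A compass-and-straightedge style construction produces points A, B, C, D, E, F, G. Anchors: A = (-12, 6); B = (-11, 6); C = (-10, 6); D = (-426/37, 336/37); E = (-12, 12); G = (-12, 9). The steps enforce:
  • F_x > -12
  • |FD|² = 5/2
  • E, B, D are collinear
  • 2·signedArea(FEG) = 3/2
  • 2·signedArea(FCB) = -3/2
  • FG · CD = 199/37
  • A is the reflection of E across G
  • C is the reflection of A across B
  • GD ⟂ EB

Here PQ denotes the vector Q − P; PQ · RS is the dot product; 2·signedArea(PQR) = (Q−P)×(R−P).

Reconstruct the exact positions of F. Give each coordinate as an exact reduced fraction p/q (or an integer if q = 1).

F = (-23/2, 15/2)

1. F_x = -23/2  [2·signedArea(FEG) = 3/2 ∩ 2·signedArea(FCB) = -3/2]
2. F_y = 15/2  [2·signedArea(FEG) = 3/2 ∩ 2·signedArea(FCB) = -3/2]
   → F = (-23/2, 15/2)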